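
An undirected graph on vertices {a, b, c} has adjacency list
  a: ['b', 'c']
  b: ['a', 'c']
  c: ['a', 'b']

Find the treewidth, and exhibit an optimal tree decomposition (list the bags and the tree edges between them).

A single bag containing all 3 vertices is trivially a valid decomposition of width 2. For the lower bound, the 3 vertices {a, b, c} are pairwise adjacent, and any tree decomposition puts a clique entirely inside one bag — forcing width ≥ 2. Combining the bounds, tw(G) = 2.

Treewidth 2.
Bags: B1 = {a, b, c}
Tree: (single bag)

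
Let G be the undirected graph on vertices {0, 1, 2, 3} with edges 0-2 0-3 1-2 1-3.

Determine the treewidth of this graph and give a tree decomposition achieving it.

Treewidth 2.
One such decomposition:
Bags: B1 = {0, 1, 3}  B2 = {0, 1, 2}
Tree: B1–B2

Every bag has size at most 3, so the width is 3 − 1 = 2 and tw(G) ≤ 2. The edges 1–3–0–2–1 form a cycle, so G is not a tree and its treewidth is at least 2. Hence tw(G) = 2 exactly.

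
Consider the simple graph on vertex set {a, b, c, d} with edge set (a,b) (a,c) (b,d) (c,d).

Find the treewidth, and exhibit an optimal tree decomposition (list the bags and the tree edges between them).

Each bag holds 3 vertices, so the decomposition has width 2, which upper-bounds the treewidth. The edges b–d–c–a–b form a cycle, so G is not a tree and its treewidth is at least 2. Combining the bounds, tw(G) = 2.

Treewidth 2.
One optimal decomposition is:
Bags: B1 = {b, c, d}  B2 = {a, b, c}
Tree: B1–B2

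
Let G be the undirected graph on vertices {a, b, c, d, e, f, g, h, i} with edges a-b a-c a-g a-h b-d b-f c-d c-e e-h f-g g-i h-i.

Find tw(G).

3

A width-3 tree decomposition is:
Bags: B1 = {f, g, h, i}  B2 = {a, f, g, h}  B3 = {a, b, f, h}  B4 = {a, b, e, h}  B5 = {a, b, c, e}  B6 = {b, c, d, e}
Tree: B1–B2, B2–B3, B3–B4, B4–B5, B5–B6
Every bag has size at most 4, so the width is 4 − 1 = 3 and tw(G) ≤ 3. For the lower bound: the 4 vertex sets {f,g,i}, {h}, {a}, {b,c,d,e} are disjoint, each induces a connected subgraph, and every pair is joined by at least one edge of G. Contracting each set to a single vertex therefore yields K_{4} as a minor, and since treewidth is minor-monotone, tw(G) ≥ tw(K_{4}) = 3. Hence tw(G) = 3 exactly.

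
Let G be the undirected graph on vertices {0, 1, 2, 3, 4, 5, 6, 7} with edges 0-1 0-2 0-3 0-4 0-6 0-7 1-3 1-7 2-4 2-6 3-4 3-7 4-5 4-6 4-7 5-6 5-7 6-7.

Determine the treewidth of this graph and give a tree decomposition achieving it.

The largest bag has 4 vertices, giving width 3; this decomposition certifies tw(G) ≤ 3. Conversely, {0, 1, 3, 7} is a clique of size 4, and the vertices of any clique must share a bag in every tree decomposition; so some bag has ≥ 4 vertices and tw(G) ≥ 3. Hence tw(G) = 3 exactly.

Treewidth 3.
One optimal decomposition is:
Bags: B1 = {0, 3, 4, 7}  B2 = {0, 4, 6, 7}  B3 = {0, 1, 3, 7}  B4 = {0, 2, 4, 6}  B5 = {4, 5, 6, 7}
Tree: B1–B2, B1–B3, B2–B4, B2–B5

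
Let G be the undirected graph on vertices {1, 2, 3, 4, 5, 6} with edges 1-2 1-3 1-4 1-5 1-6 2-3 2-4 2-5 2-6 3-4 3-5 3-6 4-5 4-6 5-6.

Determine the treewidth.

5

A width-5 tree decomposition is:
Bags: B1 = {1, 2, 3, 4, 5, 6}
Tree: (single bag)
With just one bag of size 6, the width is 6 − 1 = 5, so tw(G) ≤ 5. Conversely, {1, 2, 3, 4, 5, 6} is a clique of size 6, and the vertices of any clique must share a bag in every tree decomposition; so some bag has ≥ 6 vertices and tw(G) ≥ 5. The upper and lower bounds meet at 5, so that is the treewidth.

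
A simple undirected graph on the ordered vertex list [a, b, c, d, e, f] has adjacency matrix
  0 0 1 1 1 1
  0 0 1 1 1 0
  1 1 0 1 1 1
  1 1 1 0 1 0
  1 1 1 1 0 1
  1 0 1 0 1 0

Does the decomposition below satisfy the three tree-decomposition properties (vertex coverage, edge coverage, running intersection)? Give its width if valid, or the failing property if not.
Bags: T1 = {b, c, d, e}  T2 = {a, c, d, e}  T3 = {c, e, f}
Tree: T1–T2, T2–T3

A tree decomposition must satisfy three properties: every vertex lies in some bag; for every edge, both endpoints lie together in some bag; and for every vertex, the bags containing it form a connected subtree. Here edge (a,f) lies in no bag, so the decomposition is invalid.

No — edge (a,f) lies in no bag.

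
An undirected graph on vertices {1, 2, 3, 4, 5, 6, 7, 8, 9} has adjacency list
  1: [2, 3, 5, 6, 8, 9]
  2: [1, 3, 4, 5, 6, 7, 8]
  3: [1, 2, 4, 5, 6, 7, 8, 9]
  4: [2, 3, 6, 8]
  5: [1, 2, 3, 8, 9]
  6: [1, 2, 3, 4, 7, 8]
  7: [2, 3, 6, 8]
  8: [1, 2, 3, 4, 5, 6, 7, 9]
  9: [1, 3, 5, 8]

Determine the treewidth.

A width-4 tree decomposition is:
Bags: B1 = {2, 3, 6, 7, 8}  B2 = {1, 2, 3, 6, 8}  B3 = {1, 2, 3, 5, 8}  B4 = {1, 3, 5, 8, 9}  B5 = {2, 3, 4, 6, 8}
Tree: B1–B2, B2–B3, B3–B4, B2–B5
The largest bag has 5 vertices, giving width 4; this decomposition certifies tw(G) ≤ 4. Conversely, {1, 3, 5, 8, 9} is a clique of size 5, and the vertices of any clique must share a bag in every tree decomposition; so some bag has ≥ 5 vertices and tw(G) ≥ 4. Combining the bounds, tw(G) = 4.

4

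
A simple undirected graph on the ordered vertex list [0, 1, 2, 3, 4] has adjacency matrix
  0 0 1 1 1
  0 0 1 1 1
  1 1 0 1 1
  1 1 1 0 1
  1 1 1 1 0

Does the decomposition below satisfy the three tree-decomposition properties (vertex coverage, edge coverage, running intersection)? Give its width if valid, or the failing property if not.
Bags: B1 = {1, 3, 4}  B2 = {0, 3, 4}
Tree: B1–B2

No — vertex 2 appears in no bag.

A tree decomposition must satisfy three properties: every vertex lies in some bag; for every edge, both endpoints lie together in some bag; and for every vertex, the bags containing it form a connected subtree. Here vertex 2 appears in no bag, so the decomposition is invalid.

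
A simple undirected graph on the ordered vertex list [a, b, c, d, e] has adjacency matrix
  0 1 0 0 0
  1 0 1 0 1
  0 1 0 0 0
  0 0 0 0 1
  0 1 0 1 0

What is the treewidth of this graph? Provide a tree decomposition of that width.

Every bag has size at most 2, so the width is 2 − 1 = 1 and tw(G) ≤ 1. G has an edge, so its treewidth is at least 1. Therefore the treewidth is 1.

Treewidth 1.
One optimal decomposition is:
Bags: B1 = {a, b}  B2 = {b, e}  B3 = {b, c}  B4 = {d, e}
Tree: B1–B2, B2–B3, B2–B4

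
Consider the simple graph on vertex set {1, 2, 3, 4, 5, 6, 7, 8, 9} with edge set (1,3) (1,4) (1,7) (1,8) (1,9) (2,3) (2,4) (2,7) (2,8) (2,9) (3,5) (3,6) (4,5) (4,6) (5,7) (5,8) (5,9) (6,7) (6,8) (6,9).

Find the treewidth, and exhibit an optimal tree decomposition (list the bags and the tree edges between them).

The largest bag has 5 vertices, giving width 4; this decomposition certifies tw(G) ≤ 4. For the lower bound: the 5 vertex sets {1,3}, {6,7}, {2,9}, {5}, {4} are disjoint, each induces a connected subgraph, and every pair is joined by at least one edge of G. Contracting each set to a single vertex therefore yields K_{5} as a minor, and since treewidth is minor-monotone, tw(G) ≥ tw(K_{5}) = 4. Combining the bounds, tw(G) = 4.

Treewidth 4.
One optimal decomposition is:
Bags: B1 = {1, 2, 3, 5, 6}  B2 = {1, 2, 5, 6, 7}  B3 = {1, 2, 5, 6, 9}  B4 = {1, 2, 4, 5, 6}  B5 = {1, 2, 5, 6, 8}
Tree: B1–B2, B2–B3, B3–B4, B4–B5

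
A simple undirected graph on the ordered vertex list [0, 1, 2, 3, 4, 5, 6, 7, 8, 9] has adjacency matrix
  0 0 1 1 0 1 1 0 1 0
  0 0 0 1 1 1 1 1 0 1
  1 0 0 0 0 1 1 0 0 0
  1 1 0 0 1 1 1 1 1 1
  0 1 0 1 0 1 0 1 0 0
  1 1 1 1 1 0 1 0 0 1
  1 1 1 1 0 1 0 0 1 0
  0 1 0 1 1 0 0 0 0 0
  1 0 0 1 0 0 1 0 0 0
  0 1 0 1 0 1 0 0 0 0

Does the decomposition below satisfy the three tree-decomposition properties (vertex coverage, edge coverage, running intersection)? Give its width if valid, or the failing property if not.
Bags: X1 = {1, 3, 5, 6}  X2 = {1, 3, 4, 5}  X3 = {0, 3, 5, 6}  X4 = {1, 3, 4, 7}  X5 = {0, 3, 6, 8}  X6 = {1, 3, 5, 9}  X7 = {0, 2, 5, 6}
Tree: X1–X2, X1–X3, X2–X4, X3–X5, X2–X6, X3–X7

Yes; width 3.

Vertex coverage: the bags together contain {0, 1, 2, 3, 4, 5, 6, 7, 8, 9}, the full vertex set. Edge coverage: each edge of G has both endpoints in at least one bag. Running intersection: for every vertex, the bags containing it form a connected subtree. All three properties hold, so this is a valid tree decomposition of width max|bag| − 1 = 3, and hence tw(G) ≤ 3.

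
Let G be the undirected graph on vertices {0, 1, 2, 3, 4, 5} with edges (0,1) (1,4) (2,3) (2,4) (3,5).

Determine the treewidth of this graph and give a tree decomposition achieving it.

Treewidth 1.
Bags: B1 = {3, 5}  B2 = {2, 3}  B3 = {2, 4}  B4 = {1, 4}  B5 = {0, 1}
Tree: B1–B2, B2–B3, B3–B4, B4–B5

The largest bag has 2 vertices, giving width 1; this decomposition certifies tw(G) ≤ 1. G has an edge, so its treewidth is at least 1. Therefore the treewidth is 1.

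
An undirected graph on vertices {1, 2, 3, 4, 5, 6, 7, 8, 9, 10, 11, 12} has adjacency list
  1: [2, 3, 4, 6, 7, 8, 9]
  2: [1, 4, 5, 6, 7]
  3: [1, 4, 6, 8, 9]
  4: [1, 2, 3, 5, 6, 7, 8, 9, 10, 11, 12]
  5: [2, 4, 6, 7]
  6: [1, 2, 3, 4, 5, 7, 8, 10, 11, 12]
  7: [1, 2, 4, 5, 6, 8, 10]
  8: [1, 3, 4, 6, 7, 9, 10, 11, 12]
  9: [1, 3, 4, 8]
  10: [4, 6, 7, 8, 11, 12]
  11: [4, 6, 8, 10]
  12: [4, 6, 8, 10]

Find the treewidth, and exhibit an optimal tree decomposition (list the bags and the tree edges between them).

Treewidth 4.
Bags: B1 = {1, 4, 6, 7, 8}  B2 = {1, 2, 4, 6, 7}  B3 = {1, 3, 4, 6, 8}  B4 = {1, 3, 4, 8, 9}  B5 = {4, 6, 7, 8, 10}  B6 = {4, 6, 8, 10, 11}  B7 = {2, 4, 5, 6, 7}  B8 = {4, 6, 8, 10, 12}
Tree: B1–B2, B1–B3, B3–B4, B1–B5, B5–B6, B2–B7, B5–B8

The largest bag has 5 vertices, giving width 4; this decomposition certifies tw(G) ≤ 4. Conversely, {1, 3, 4, 8, 9} is a clique of size 5, and the vertices of any clique must share a bag in every tree decomposition; so some bag has ≥ 5 vertices and tw(G) ≥ 4. Therefore the treewidth is 4.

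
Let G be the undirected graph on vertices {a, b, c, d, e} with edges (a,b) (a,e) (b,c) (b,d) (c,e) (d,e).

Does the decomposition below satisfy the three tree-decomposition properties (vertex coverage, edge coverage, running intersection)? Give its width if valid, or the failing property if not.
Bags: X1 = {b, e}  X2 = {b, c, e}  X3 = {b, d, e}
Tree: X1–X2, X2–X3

No — vertex a appears in no bag.

A tree decomposition must satisfy three properties: every vertex lies in some bag; for every edge, both endpoints lie together in some bag; and for every vertex, the bags containing it form a connected subtree. Here vertex a appears in no bag, so the decomposition is invalid.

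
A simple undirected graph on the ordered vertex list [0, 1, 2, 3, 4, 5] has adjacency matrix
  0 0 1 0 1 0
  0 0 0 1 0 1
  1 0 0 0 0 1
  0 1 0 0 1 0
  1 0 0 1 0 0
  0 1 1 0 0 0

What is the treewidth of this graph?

A width-2 tree decomposition is:
Bags: B1 = {1, 2, 5}  B2 = {1, 2, 3}  B3 = {2, 3, 4}  B4 = {0, 2, 4}
Tree: B1–B2, B2–B3, B3–B4
Every bag has size at most 3, so the width is 3 − 1 = 2 and tw(G) ≤ 2. Since 2–5–1–3–4–0–2 is a cycle in G, G is not acyclic. Forests are exactly the graphs of treewidth ≤ 1, so tw(G) ≥ 2. Hence tw(G) = 2 exactly.

2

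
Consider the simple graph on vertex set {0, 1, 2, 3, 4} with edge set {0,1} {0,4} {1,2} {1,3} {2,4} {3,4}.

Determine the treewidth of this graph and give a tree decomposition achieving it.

Treewidth 2.
Bags: B1 = {0, 1, 4}  B2 = {1, 2, 4}  B3 = {1, 3, 4}
Tree: B1–B2, B2–B3

Each bag holds 3 vertices, so the decomposition has width 2, which upper-bounds the treewidth. Since 0–4–2–1–0 is a cycle in G, G is not acyclic. Forests are exactly the graphs of treewidth ≤ 1, so tw(G) ≥ 2. The upper and lower bounds meet at 2, so that is the treewidth.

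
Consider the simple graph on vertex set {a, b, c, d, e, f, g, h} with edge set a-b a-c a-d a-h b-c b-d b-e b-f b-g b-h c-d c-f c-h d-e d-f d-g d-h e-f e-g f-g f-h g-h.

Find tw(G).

A width-4 tree decomposition is:
Bags: B1 = {b, d, e, f, g}  B2 = {b, d, f, g, h}  B3 = {b, c, d, f, h}  B4 = {a, b, c, d, h}
Tree: B1–B2, B2–B3, B3–B4
Each bag holds 5 vertices, so the decomposition has width 4, which upper-bounds the treewidth. For the lower bound, the 5 vertices {a, b, c, d, h} are pairwise adjacent, and any tree decomposition puts a clique entirely inside one bag — forcing width ≥ 4. Combining the bounds, tw(G) = 4.

4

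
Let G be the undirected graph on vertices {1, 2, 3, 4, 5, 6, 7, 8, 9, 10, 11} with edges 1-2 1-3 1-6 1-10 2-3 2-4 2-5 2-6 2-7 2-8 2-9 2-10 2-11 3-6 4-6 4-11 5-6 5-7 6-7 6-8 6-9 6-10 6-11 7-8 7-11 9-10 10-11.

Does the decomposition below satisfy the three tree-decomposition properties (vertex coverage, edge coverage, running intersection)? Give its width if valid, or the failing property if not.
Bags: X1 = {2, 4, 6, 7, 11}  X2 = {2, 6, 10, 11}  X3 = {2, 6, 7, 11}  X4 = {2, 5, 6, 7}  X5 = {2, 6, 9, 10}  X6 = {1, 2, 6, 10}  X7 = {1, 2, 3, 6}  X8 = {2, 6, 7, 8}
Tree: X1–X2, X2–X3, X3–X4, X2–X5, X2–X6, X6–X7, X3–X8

A tree decomposition must satisfy three properties: every vertex lies in some bag; for every edge, both endpoints lie together in some bag; and for every vertex, the bags containing it form a connected subtree. Here bags containing vertex 7 are not connected in the tree, so the decomposition is invalid.

No — bags containing vertex 7 are not connected in the tree.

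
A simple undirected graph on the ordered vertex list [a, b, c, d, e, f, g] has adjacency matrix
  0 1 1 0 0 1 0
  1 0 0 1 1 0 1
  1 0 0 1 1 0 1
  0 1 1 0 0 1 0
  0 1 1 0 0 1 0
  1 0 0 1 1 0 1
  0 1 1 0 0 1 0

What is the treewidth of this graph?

A width-3 tree decomposition is:
Bags: B1 = {b, c, f, g}  B2 = {b, c, d, f}  B3 = {a, b, c, f}  B4 = {b, c, e, f}
Tree: B1–B2, B2–B3, B3–B4
The largest bag has 4 vertices, giving width 3; this decomposition certifies tw(G) ≤ 3. For the lower bound: the 4 vertex sets {b,g}, {d,f}, {c}, {a} are disjoint, each induces a connected subgraph, and every pair is joined by at least one edge of G. Contracting each set to a single vertex therefore yields K_{4} as a minor, and since treewidth is minor-monotone, tw(G) ≥ tw(K_{4}) = 3. Therefore the treewidth is 3.

3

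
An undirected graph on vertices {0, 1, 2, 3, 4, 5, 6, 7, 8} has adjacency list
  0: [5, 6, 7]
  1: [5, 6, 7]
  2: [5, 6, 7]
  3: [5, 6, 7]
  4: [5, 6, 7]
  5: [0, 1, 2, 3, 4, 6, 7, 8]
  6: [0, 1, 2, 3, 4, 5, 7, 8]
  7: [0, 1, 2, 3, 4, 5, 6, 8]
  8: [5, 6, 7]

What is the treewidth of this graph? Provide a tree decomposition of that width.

The largest bag has 4 vertices, giving width 3; this decomposition certifies tw(G) ≤ 3. On the other hand G contains the 4-clique {0, 5, 6, 7}. A clique must lie in a single bag of any decomposition, so no decomposition can have width below 3. Combining the bounds, tw(G) = 3.

Treewidth 3.
One optimal decomposition is:
Bags: B1 = {4, 5, 6, 7}  B2 = {3, 5, 6, 7}  B3 = {1, 5, 6, 7}  B4 = {0, 5, 6, 7}  B5 = {5, 6, 7, 8}  B6 = {2, 5, 6, 7}
Tree: B1–B2, B1–B3, B2–B4, B2–B5, B4–B6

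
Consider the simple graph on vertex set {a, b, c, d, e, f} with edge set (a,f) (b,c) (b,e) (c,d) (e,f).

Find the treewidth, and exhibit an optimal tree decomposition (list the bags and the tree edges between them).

Treewidth 1.
Bags: B1 = {c, d}  B2 = {b, c}  B3 = {b, e}  B4 = {e, f}  B5 = {a, f}
Tree: B1–B2, B2–B3, B3–B4, B4–B5

The largest bag has 2 vertices, giving width 1; this decomposition certifies tw(G) ≤ 1. Any graph with an edge has treewidth ≥ 1, and G has the edge d–c. Hence tw(G) = 1 exactly.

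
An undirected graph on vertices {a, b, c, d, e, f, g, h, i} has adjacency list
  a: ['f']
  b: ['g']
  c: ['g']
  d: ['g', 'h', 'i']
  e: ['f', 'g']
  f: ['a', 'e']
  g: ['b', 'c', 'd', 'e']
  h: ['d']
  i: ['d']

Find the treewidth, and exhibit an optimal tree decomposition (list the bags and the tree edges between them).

The largest bag has 2 vertices, giving width 1; this decomposition certifies tw(G) ≤ 1. Since G has at least one edge (e.g. d–g), it is not an edgeless graph, so tw(G) ≥ 1. Therefore the treewidth is 1.

Treewidth 1.
Bags: B1 = {d, g}  B2 = {e, g}  B3 = {e, f}  B4 = {d, h}  B5 = {d, i}  B6 = {c, g}  B7 = {a, f}  B8 = {b, g}
Tree: B1–B2, B2–B3, B1–B4, B4–B5, B1–B6, B3–B7, B6–B8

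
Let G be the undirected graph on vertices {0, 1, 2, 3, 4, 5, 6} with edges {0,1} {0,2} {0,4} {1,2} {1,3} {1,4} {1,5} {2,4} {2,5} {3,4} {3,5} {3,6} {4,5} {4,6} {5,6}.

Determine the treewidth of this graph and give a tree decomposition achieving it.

Treewidth 3.
One such decomposition:
Bags: B1 = {1, 3, 4, 5}  B2 = {3, 4, 5, 6}  B3 = {1, 2, 4, 5}  B4 = {0, 1, 2, 4}
Tree: B1–B2, B1–B3, B3–B4

Each bag holds 4 vertices, so the decomposition has width 3, which upper-bounds the treewidth. For the lower bound, the 4 vertices {0, 1, 2, 4} are pairwise adjacent, and any tree decomposition puts a clique entirely inside one bag — forcing width ≥ 3. Combining the bounds, tw(G) = 3.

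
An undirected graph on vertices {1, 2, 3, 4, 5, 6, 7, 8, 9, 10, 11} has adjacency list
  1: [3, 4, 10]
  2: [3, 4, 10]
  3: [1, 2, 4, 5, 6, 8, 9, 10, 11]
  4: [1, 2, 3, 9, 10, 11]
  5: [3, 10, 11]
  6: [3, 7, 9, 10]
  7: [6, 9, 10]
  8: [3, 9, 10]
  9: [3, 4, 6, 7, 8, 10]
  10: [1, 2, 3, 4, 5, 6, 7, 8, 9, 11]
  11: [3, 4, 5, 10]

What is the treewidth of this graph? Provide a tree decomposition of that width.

Treewidth 3.
Bags: B1 = {3, 5, 10, 11}  B2 = {3, 4, 10, 11}  B3 = {3, 4, 9, 10}  B4 = {2, 3, 4, 10}  B5 = {3, 8, 9, 10}  B6 = {1, 3, 4, 10}  B7 = {3, 6, 9, 10}  B8 = {6, 7, 9, 10}
Tree: B1–B2, B2–B3, B2–B4, B3–B5, B3–B6, B3–B7, B7–B8

Every bag has size at most 4, so the width is 4 − 1 = 3 and tw(G) ≤ 3. Conversely, {3, 8, 9, 10} is a clique of size 4, and the vertices of any clique must share a bag in every tree decomposition; so some bag has ≥ 4 vertices and tw(G) ≥ 3. Combining the bounds, tw(G) = 3.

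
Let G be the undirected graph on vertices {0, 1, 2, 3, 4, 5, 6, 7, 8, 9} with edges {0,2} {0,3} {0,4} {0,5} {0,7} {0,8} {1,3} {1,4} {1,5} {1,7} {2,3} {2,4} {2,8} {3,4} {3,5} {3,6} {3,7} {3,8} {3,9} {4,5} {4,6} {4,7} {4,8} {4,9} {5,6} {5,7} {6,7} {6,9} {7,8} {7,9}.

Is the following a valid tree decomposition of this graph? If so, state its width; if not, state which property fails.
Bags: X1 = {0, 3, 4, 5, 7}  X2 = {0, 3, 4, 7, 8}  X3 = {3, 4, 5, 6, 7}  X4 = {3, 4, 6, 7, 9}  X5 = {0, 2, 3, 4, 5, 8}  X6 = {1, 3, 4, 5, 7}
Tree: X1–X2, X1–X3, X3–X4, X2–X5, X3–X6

No — bags containing vertex 5 are not connected in the tree.

A tree decomposition must satisfy three properties: every vertex lies in some bag; for every edge, both endpoints lie together in some bag; and for every vertex, the bags containing it form a connected subtree. Here bags containing vertex 5 are not connected in the tree, so the decomposition is invalid.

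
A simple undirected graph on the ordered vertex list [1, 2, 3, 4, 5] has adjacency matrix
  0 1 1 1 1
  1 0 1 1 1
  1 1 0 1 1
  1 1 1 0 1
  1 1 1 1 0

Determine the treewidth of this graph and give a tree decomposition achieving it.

With just one bag of size 5, the width is 5 − 1 = 4, so tw(G) ≤ 4. Conversely, {1, 2, 3, 4, 5} is a clique of size 5, and the vertices of any clique must share a bag in every tree decomposition; so some bag has ≥ 5 vertices and tw(G) ≥ 4. The upper and lower bounds meet at 4, so that is the treewidth.

Treewidth 4.
One optimal decomposition is:
Bags: B1 = {1, 2, 3, 4, 5}
Tree: (single bag)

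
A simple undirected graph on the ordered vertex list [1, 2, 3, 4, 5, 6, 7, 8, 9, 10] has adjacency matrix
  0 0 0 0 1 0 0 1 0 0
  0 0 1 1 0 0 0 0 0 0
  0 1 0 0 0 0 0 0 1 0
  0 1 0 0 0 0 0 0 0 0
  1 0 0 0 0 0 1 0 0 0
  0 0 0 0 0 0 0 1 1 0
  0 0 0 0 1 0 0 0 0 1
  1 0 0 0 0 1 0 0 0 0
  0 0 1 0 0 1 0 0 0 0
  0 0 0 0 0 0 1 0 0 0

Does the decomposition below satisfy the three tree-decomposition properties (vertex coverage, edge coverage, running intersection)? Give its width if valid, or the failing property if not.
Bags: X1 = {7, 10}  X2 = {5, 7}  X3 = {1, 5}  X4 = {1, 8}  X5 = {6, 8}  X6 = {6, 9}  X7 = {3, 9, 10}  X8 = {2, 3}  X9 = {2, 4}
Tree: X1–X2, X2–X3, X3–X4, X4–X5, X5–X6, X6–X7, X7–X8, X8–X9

A tree decomposition must satisfy three properties: every vertex lies in some bag; for every edge, both endpoints lie together in some bag; and for every vertex, the bags containing it form a connected subtree. Here bags containing vertex 10 are not connected in the tree, so the decomposition is invalid.

No — bags containing vertex 10 are not connected in the tree.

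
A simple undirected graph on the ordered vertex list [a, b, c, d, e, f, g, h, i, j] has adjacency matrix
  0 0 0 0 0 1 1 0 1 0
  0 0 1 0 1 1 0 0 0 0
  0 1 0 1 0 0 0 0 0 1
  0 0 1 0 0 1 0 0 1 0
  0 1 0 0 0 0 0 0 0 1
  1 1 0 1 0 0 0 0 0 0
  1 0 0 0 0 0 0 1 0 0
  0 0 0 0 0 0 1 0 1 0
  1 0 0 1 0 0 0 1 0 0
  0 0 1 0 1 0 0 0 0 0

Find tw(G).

2

A width-2 tree decomposition is:
Bags: B1 = {c, e, j}  B2 = {b, c, e}  B3 = {b, c, d}  B4 = {b, d, f}  B5 = {d, f, i}  B6 = {a, f, i}  B7 = {a, h, i}  B8 = {a, g, h}
Tree: B1–B2, B2–B3, B3–B4, B4–B5, B5–B6, B6–B7, B7–B8
Every bag has size at most 3, so the width is 3 − 1 = 2 and tw(G) ≤ 2. Since j–e–b–c–j is a cycle in G, G is not acyclic. Forests are exactly the graphs of treewidth ≤ 1, so tw(G) ≥ 2. Hence tw(G) = 2 exactly.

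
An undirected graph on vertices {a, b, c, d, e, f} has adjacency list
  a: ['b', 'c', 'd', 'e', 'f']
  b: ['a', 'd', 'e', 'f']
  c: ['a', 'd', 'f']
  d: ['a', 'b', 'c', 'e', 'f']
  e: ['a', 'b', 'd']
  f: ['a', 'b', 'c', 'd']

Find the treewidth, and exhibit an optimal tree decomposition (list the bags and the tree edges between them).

The largest bag has 4 vertices, giving width 3; this decomposition certifies tw(G) ≤ 3. Conversely, {a, b, d, e} is a clique of size 4, and the vertices of any clique must share a bag in every tree decomposition; so some bag has ≥ 4 vertices and tw(G) ≥ 3. Hence tw(G) = 3 exactly.

Treewidth 3.
One such decomposition:
Bags: B1 = {a, b, d, e}  B2 = {a, b, d, f}  B3 = {a, c, d, f}
Tree: B1–B2, B2–B3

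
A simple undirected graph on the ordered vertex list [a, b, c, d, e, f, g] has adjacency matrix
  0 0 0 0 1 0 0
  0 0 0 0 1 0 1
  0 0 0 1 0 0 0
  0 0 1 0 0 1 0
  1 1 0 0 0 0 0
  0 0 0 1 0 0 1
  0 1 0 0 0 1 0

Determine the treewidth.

1

A width-1 tree decomposition is:
Bags: B1 = {a, e}  B2 = {b, e}  B3 = {b, g}  B4 = {f, g}  B5 = {d, f}  B6 = {c, d}
Tree: B1–B2, B2–B3, B3–B4, B4–B5, B5–B6
The largest bag has 2 vertices, giving width 1; this decomposition certifies tw(G) ≤ 1. Any graph with an edge has treewidth ≥ 1, and G has the edge a–e. Therefore the treewidth is 1.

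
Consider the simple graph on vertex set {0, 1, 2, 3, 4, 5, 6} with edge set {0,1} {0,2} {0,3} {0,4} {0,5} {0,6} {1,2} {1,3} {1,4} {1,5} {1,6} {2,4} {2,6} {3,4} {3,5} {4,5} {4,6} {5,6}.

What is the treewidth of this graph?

A width-4 tree decomposition is:
Bags: B1 = {0, 1, 3, 4, 5}  B2 = {0, 1, 4, 5, 6}  B3 = {0, 1, 2, 4, 6}
Tree: B1–B2, B2–B3
The largest bag has 5 vertices, giving width 4; this decomposition certifies tw(G) ≤ 4. Conversely, {0, 1, 2, 4, 6} is a clique of size 5, and the vertices of any clique must share a bag in every tree decomposition; so some bag has ≥ 5 vertices and tw(G) ≥ 4. Hence tw(G) = 4 exactly.

4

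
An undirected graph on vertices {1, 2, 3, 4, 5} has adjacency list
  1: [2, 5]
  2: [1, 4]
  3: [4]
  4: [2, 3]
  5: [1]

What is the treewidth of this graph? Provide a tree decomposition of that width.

Treewidth 1.
Bags: B1 = {1, 2}  B2 = {1, 5}  B3 = {2, 4}  B4 = {3, 4}
Tree: B1–B2, B1–B3, B3–B4

The largest bag has 2 vertices, giving width 1; this decomposition certifies tw(G) ≤ 1. G has an edge, so its treewidth is at least 1. Therefore the treewidth is 1.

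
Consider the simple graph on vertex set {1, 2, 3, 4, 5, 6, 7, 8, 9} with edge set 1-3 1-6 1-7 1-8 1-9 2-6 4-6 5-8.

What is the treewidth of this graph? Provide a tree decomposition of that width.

The largest bag has 2 vertices, giving width 1; this decomposition certifies tw(G) ≤ 1. G has an edge, so its treewidth is at least 1. Hence tw(G) = 1 exactly.

Treewidth 1.
Bags: B1 = {1, 6}  B2 = {1, 8}  B3 = {4, 6}  B4 = {2, 6}  B5 = {5, 8}  B6 = {1, 3}  B7 = {1, 7}  B8 = {1, 9}
Tree: B1–B2, B1–B3, B1–B4, B2–B5, B2–B6, B2–B7, B6–B8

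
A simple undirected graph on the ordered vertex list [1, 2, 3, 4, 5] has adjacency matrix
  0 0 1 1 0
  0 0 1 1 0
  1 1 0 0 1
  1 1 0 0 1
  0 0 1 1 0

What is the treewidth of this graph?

2

A width-2 tree decomposition is:
Bags: B1 = {3, 4, 5}  B2 = {1, 3, 4}  B3 = {2, 3, 4}
Tree: B1–B2, B2–B3
Each bag holds 3 vertices, so the decomposition has width 2, which upper-bounds the treewidth. For the lower bound, G contains the cycle 5–3–1–4–5, so G is not a forest; only forests have treewidth ≤ 1, hence tw(G) ≥ 2. The upper and lower bounds meet at 2, so that is the treewidth.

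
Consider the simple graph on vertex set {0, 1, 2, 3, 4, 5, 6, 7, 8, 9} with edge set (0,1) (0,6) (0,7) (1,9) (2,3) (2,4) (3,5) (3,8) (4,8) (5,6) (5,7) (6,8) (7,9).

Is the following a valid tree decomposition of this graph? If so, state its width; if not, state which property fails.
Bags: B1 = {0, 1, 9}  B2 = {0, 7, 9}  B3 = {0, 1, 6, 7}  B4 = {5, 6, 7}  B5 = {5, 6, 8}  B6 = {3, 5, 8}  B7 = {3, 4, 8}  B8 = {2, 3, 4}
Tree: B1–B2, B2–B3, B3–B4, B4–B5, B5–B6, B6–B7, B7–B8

A tree decomposition must satisfy three properties: every vertex lies in some bag; for every edge, both endpoints lie together in some bag; and for every vertex, the bags containing it form a connected subtree. Here bags containing vertex 1 are not connected in the tree, so the decomposition is invalid.

No — bags containing vertex 1 are not connected in the tree.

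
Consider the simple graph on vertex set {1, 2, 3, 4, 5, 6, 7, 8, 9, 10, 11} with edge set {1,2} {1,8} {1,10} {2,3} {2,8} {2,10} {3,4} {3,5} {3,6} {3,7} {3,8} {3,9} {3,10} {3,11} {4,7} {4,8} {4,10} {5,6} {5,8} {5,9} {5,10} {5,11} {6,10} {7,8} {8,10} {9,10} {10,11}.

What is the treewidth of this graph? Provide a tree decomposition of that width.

Treewidth 3.
Bags: B1 = {3, 5, 8, 10}  B2 = {3, 5, 10, 11}  B3 = {2, 3, 8, 10}  B4 = {3, 5, 6, 10}  B5 = {3, 5, 9, 10}  B6 = {1, 2, 8, 10}  B7 = {3, 4, 8, 10}  B8 = {3, 4, 7, 8}
Tree: B1–B2, B1–B3, B1–B4, B4–B5, B3–B6, B3–B7, B7–B8

Every bag has size at most 4, so the width is 4 − 1 = 3 and tw(G) ≤ 3. For the lower bound, the 4 vertices {1, 2, 8, 10} are pairwise adjacent, and any tree decomposition puts a clique entirely inside one bag — forcing width ≥ 3. Combining the bounds, tw(G) = 3.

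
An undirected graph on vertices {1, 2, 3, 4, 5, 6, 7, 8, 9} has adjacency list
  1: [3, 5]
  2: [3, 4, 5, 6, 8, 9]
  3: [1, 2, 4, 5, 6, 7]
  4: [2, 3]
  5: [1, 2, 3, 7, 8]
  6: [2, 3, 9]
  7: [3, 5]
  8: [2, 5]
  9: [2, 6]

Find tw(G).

A width-2 tree decomposition is:
Bags: B1 = {1, 3, 5}  B2 = {2, 3, 5}  B3 = {2, 5, 8}  B4 = {2, 3, 6}  B5 = {2, 6, 9}  B6 = {3, 5, 7}  B7 = {2, 3, 4}
Tree: B1–B2, B2–B3, B2–B4, B4–B5, B2–B6, B2–B7
The largest bag has 3 vertices, giving width 2; this decomposition certifies tw(G) ≤ 2. Conversely, {1, 3, 5} is a clique of size 3, and the vertices of any clique must share a bag in every tree decomposition; so some bag has ≥ 3 vertices and tw(G) ≥ 2. Combining the bounds, tw(G) = 2.

2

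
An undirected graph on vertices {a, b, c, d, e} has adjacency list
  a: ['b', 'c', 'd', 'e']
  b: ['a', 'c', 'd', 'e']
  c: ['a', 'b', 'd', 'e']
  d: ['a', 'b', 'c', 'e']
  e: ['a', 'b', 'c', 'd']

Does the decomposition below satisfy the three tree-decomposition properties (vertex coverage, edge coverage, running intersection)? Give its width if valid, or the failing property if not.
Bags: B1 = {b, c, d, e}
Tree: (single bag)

A tree decomposition must satisfy three properties: every vertex lies in some bag; for every edge, both endpoints lie together in some bag; and for every vertex, the bags containing it form a connected subtree. Here vertex a appears in no bag, so the decomposition is invalid.

No — vertex a appears in no bag.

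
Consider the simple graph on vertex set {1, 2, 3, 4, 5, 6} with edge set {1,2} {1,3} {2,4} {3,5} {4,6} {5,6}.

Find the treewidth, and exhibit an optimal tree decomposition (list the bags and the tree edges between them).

Treewidth 2.
One such decomposition:
Bags: B1 = {1, 3, 5}  B2 = {1, 2, 5}  B3 = {2, 4, 5}  B4 = {4, 5, 6}
Tree: B1–B2, B2–B3, B3–B4

Every bag has size at most 3, so the width is 3 − 1 = 2 and tw(G) ≤ 2. For the lower bound, G contains the cycle 5–3–1–2–4–6–5, so G is not a forest; only forests have treewidth ≤ 1, hence tw(G) ≥ 2. Combining the bounds, tw(G) = 2.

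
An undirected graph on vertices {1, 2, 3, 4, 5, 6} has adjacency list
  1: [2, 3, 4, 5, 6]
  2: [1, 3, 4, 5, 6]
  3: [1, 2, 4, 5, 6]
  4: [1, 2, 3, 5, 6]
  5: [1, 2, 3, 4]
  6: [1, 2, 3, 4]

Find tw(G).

A width-4 tree decomposition is:
Bags: B1 = {1, 2, 3, 4, 6}  B2 = {1, 2, 3, 4, 5}
Tree: B1–B2
Every bag has size at most 5, so the width is 5 − 1 = 4 and tw(G) ≤ 4. For the lower bound, the 5 vertices {1, 2, 3, 4, 5} are pairwise adjacent, and any tree decomposition puts a clique entirely inside one bag — forcing width ≥ 4. Combining the bounds, tw(G) = 4.

4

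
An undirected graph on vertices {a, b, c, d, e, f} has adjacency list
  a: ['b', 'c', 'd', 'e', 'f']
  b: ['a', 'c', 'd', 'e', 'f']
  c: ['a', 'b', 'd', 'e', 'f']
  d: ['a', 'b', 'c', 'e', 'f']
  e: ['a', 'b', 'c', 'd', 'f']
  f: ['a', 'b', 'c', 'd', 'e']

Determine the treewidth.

A width-5 tree decomposition is:
Bags: B1 = {a, b, c, d, e, f}
Tree: (single bag)
With just one bag of size 6, the width is 6 − 1 = 5, so tw(G) ≤ 5. For the lower bound, the 6 vertices {a, b, c, d, e, f} are pairwise adjacent, and any tree decomposition puts a clique entirely inside one bag — forcing width ≥ 5. The upper and lower bounds meet at 5, so that is the treewidth.

5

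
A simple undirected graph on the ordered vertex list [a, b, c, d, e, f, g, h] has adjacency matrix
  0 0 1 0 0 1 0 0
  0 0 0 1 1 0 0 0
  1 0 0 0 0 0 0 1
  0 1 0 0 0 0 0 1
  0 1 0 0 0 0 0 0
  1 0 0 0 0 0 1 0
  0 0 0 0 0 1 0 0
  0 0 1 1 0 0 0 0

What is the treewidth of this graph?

A width-1 tree decomposition is:
Bags: B1 = {f, g}  B2 = {a, f}  B3 = {a, c}  B4 = {c, h}  B5 = {d, h}  B6 = {b, d}  B7 = {b, e}
Tree: B1–B2, B2–B3, B3–B4, B4–B5, B5–B6, B6–B7
The largest bag has 2 vertices, giving width 1; this decomposition certifies tw(G) ≤ 1. Since G has at least one edge (e.g. g–f), it is not an edgeless graph, so tw(G) ≥ 1. Combining the bounds, tw(G) = 1.

1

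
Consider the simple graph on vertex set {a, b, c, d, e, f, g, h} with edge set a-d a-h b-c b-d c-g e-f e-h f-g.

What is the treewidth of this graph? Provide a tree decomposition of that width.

Treewidth 2.
One such decomposition:
Bags: B1 = {a, b, d}  B2 = {a, b, c}  B3 = {a, c, g}  B4 = {a, f, g}  B5 = {a, e, f}  B6 = {a, e, h}
Tree: B1–B2, B2–B3, B3–B4, B4–B5, B5–B6

Every bag has size at most 3, so the width is 3 − 1 = 2 and tw(G) ≤ 2. For the lower bound, G contains the cycle a–d–b–c–g–f–e–h–a, so G is not a forest; only forests have treewidth ≤ 1, hence tw(G) ≥ 2. The upper and lower bounds meet at 2, so that is the treewidth.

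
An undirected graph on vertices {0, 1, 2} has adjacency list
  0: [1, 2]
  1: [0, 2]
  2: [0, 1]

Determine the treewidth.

A width-2 tree decomposition is:
Bags: B1 = {0, 1, 2}
Tree: (single bag)
A single bag containing all 3 vertices is trivially a valid decomposition of width 2. On the other hand G contains the 3-clique {0, 1, 2}. A clique must lie in a single bag of any decomposition, so no decomposition can have width below 2. Hence tw(G) = 2 exactly.

2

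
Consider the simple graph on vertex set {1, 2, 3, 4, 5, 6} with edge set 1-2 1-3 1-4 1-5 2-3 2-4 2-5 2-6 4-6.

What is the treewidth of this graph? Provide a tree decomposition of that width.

Treewidth 2.
One optimal decomposition is:
Bags: B1 = {1, 2, 3}  B2 = {1, 2, 5}  B3 = {1, 2, 4}  B4 = {2, 4, 6}
Tree: B1–B2, B2–B3, B3–B4

Each bag holds 3 vertices, so the decomposition has width 2, which upper-bounds the treewidth. Conversely, {1, 2, 3} is a clique of size 3, and the vertices of any clique must share a bag in every tree decomposition; so some bag has ≥ 3 vertices and tw(G) ≥ 2. Hence tw(G) = 2 exactly.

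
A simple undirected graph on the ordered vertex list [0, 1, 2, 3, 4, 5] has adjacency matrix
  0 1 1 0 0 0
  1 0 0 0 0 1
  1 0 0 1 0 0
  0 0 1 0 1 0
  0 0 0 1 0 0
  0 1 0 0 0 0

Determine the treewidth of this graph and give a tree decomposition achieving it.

Treewidth 1.
Bags: B1 = {3, 4}  B2 = {2, 3}  B3 = {0, 2}  B4 = {0, 1}  B5 = {1, 5}
Tree: B1–B2, B2–B3, B3–B4, B4–B5

Each bag holds 2 vertices, so the decomposition has width 1, which upper-bounds the treewidth. Since G has at least one edge (e.g. 4–3), it is not an edgeless graph, so tw(G) ≥ 1. Hence tw(G) = 1 exactly.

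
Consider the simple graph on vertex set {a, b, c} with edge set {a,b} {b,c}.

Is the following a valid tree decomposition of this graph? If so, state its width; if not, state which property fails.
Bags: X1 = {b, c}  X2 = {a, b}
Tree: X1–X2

Yes; width 1.

Every vertex of G appears in some bag (union = {a, b, c}); every edge is covered by a bag; and for each vertex v the set of bags containing v is connected in the bag tree. The decomposition is therefore valid. The largest bag has 2 vertices, so the width is 1.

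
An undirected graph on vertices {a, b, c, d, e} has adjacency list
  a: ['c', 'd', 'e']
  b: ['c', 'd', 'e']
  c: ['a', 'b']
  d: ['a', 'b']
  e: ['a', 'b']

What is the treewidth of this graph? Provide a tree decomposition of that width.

Each bag holds 3 vertices, so the decomposition has width 2, which upper-bounds the treewidth. The edges b–c–a–d–b form a cycle, so G is not a tree and its treewidth is at least 2. The upper and lower bounds meet at 2, so that is the treewidth.

Treewidth 2.
One such decomposition:
Bags: B1 = {a, b, c}  B2 = {a, b, d}  B3 = {a, b, e}
Tree: B1–B2, B2–B3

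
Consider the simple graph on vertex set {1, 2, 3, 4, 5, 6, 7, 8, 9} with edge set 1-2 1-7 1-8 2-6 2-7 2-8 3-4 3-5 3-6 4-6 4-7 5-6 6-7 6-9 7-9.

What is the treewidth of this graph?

A width-2 tree decomposition is:
Bags: B1 = {1, 2, 7}  B2 = {2, 6, 7}  B3 = {4, 6, 7}  B4 = {1, 2, 8}  B5 = {3, 4, 6}  B6 = {3, 5, 6}  B7 = {6, 7, 9}
Tree: B1–B2, B2–B3, B1–B4, B3–B5, B5–B6, B2–B7
Every bag has size at most 3, so the width is 3 − 1 = 2 and tw(G) ≤ 2. Conversely, {1, 2, 8} is a clique of size 3, and the vertices of any clique must share a bag in every tree decomposition; so some bag has ≥ 3 vertices and tw(G) ≥ 2. Combining the bounds, tw(G) = 2.

2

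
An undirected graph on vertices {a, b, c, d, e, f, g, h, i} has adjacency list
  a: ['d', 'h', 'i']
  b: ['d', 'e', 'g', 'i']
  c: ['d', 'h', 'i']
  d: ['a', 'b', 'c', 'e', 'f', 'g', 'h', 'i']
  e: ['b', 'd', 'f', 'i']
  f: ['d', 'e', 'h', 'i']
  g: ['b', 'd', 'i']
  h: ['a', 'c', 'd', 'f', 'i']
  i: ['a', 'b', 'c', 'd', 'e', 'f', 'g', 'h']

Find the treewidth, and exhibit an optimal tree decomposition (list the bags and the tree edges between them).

Each bag holds 4 vertices, so the decomposition has width 3, which upper-bounds the treewidth. Conversely, {b, d, g, i} is a clique of size 4, and the vertices of any clique must share a bag in every tree decomposition; so some bag has ≥ 4 vertices and tw(G) ≥ 3. Combining the bounds, tw(G) = 3.

Treewidth 3.
One such decomposition:
Bags: B1 = {d, e, f, i}  B2 = {b, d, e, i}  B3 = {d, f, h, i}  B4 = {b, d, g, i}  B5 = {c, d, h, i}  B6 = {a, d, h, i}
Tree: B1–B2, B1–B3, B2–B4, B3–B5, B3–B6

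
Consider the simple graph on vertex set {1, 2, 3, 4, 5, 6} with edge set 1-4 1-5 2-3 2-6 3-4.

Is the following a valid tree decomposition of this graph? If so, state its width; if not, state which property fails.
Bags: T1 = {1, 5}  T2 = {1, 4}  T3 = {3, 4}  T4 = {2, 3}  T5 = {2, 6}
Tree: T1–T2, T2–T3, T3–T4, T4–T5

Yes; width 1.

Checking the three conditions: (i) the bags cover all of {1, 2, 3, 4, 5, 6}; (ii) for each edge, some bag contains both endpoints; (iii) the bags containing any fixed vertex form a subtree. All hold, so the decomposition is valid with width 2 − 1 = 1.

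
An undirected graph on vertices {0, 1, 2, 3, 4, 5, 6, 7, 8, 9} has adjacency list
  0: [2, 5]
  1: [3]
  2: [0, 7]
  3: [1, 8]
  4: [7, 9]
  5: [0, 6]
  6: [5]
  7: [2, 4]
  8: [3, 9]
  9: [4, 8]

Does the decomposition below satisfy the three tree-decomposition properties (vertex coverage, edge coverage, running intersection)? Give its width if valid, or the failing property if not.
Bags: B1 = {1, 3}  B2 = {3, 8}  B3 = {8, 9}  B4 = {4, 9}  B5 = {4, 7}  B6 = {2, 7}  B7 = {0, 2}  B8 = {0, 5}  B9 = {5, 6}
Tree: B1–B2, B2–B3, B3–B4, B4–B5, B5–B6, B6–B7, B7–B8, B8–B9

Yes; width 1.

Checking the three conditions: (i) the bags cover all of {0, 1, 2, 3, 4, 5, 6, 7, 8, 9}; (ii) for each edge, some bag contains both endpoints; (iii) the bags containing any fixed vertex form a subtree. All hold, so the decomposition is valid with width 2 − 1 = 1.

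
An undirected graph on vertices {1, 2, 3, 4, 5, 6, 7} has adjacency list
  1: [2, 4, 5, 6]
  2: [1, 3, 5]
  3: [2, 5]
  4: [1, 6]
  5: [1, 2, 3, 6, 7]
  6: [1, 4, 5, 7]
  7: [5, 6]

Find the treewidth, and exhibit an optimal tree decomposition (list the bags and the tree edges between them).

Treewidth 2.
One such decomposition:
Bags: B1 = {1, 2, 5}  B2 = {1, 5, 6}  B3 = {1, 4, 6}  B4 = {2, 3, 5}  B5 = {5, 6, 7}
Tree: B1–B2, B2–B3, B1–B4, B2–B5

Every bag has size at most 3, so the width is 3 − 1 = 2 and tw(G) ≤ 2. On the other hand G contains the 3-clique {1, 4, 6}. A clique must lie in a single bag of any decomposition, so no decomposition can have width below 2. Hence tw(G) = 2 exactly.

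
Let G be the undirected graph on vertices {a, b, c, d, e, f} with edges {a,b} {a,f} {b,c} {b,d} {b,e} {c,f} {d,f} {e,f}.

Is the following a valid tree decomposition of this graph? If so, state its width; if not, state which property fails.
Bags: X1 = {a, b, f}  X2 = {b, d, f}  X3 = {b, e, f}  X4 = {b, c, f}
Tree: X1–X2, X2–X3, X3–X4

Vertex coverage: the bags together contain {a, b, c, d, e, f}, the full vertex set. Edge coverage: each edge of G has both endpoints in at least one bag. Running intersection: for every vertex, the bags containing it form a connected subtree. All three properties hold, so this is a valid tree decomposition of width max|bag| − 1 = 2, and hence tw(G) ≤ 2.

Yes; width 2.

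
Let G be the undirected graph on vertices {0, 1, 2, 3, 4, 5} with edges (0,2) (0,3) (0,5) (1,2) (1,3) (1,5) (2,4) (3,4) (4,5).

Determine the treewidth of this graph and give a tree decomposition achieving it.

Every bag has size at most 4, so the width is 4 − 1 = 3 and tw(G) ≤ 3. For the lower bound: the 4 vertex sets {1,3}, {0,5}, {4}, {2} are disjoint, each induces a connected subgraph, and every pair is joined by at least one edge of G. Contracting each set to a single vertex therefore yields K_{4} as a minor, and since treewidth is minor-monotone, tw(G) ≥ tw(K_{4}) = 3. Combining the bounds, tw(G) = 3.

Treewidth 3.
Bags: B1 = {0, 1, 3, 4}  B2 = {0, 1, 4, 5}  B3 = {0, 1, 2, 4}
Tree: B1–B2, B2–B3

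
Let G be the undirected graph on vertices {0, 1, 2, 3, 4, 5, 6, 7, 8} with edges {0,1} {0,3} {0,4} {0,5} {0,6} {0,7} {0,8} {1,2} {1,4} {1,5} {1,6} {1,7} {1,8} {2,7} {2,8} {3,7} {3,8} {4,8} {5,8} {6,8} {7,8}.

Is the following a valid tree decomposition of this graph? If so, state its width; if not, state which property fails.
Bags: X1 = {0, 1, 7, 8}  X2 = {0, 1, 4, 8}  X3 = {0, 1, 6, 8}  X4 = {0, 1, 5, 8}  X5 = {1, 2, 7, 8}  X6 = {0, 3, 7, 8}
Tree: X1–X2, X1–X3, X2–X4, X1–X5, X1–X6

Yes; width 3.

Vertex coverage: the bags together contain {0, 1, 2, 3, 4, 5, 6, 7, 8}, the full vertex set. Edge coverage: each edge of G has both endpoints in at least one bag. Running intersection: for every vertex, the bags containing it form a connected subtree. All three properties hold, so this is a valid tree decomposition of width max|bag| − 1 = 3, and hence tw(G) ≤ 3.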